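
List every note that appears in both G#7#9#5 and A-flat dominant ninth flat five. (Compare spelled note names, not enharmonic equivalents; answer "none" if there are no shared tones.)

none

G#7#9#5 = G♯, B♯, D𝄪, F♯, A𝄪.
A-flat dominant ninth flat five = A♭, C, E𝄫, G♭, B♭.
Shared: none.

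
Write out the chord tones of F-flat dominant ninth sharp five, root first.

F♭, A♭, C, E𝄫, G♭

F-flat dominant ninth sharp five: dominant ninth sharp five on F♭.
F♭ — root
A♭ — major 3rd
C — augmented 5th
E𝄫 — minor 7th
G♭ — major 9th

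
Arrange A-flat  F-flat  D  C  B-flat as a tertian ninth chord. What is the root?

B-flat

Stacking in thirds gives B-flat – D – F-flat – A-flat – C, so B-flat is the root — B-flat dominant ninth flat five.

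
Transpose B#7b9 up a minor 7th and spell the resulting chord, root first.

A minor 7th up from B# is A#, so the new chord is A# dominant seventh flat nine.
- root: A#
- major 3rd: C##
- perfect 5th: E#
- minor 7th: G#
- minor 9th: B

A#, C##, E#, G#, B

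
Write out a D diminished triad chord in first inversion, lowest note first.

F, Ab, D

D diminished triad = D–F–Ab; first inversion → third (F) lowest.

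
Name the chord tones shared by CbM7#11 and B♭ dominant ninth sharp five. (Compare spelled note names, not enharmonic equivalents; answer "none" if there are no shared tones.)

B♭

CbM7#11: C♭ E♭ G♭ B♭ F
B♭ dominant ninth sharp five: B♭ D F♯ A♭ C
Common to both → B♭.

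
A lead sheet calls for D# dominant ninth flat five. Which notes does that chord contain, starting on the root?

Root D#, quality dominant ninth flat five:
D# — root
F## — major 3rd
A — diminished 5th
C# — minor 7th
E# — major 9th

D#  F##  A  C#  E#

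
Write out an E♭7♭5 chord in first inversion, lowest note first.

In root position, E♭7♭5 is Eb–G–Bbb–Db.
First inversion puts the third (G) in the bass.

G, Bbb, Db, Eb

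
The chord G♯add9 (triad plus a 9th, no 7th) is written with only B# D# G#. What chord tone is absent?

A#

The full G♯add9 chord is G#, B#, D#, A#.
Comparing with the voicing, the major 9th (9th) — A# — is absent.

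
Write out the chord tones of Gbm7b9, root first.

Gb Bbb Db Fb Abb

Gbm7b9 is a minor seventh flat nine built on Gb.
- root: Gb
- minor 3rd: Bbb
- perfect 5th: Db
- minor 7th: Fb
- minor 9th: Abb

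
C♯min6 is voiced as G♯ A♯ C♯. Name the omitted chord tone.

E

The full C♯min6 chord is C♯, E, G♯, A♯.
Comparing with the voicing, the minor 3rd (3rd) — E — is absent.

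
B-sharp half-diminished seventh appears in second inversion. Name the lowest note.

F-sharp

B-sharp half-diminished seventh in root position is B-sharp–D-sharp–F-sharp–A-sharp.
Second inversion places the fifth in the bass, which is F-sharp.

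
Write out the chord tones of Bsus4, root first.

Bsus4 is a suspended fourth built on B.
B — root
E — perfect 4th
F# — perfect 5th

B, E, F#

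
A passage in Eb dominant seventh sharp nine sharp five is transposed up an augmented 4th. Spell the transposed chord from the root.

E-flat up an augmented 4th → A. New chord: A dominant seventh sharp nine sharp five.
A — root
C-sharp — major 3rd
E-sharp — augmented 5th
G — minor 7th
B-sharp — augmented 9th

A C-sharp E-sharp G B-sharp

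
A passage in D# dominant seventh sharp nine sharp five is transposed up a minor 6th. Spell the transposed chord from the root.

B – D-sharp – F-double-sharp – A – C-double-sharp

Transposed root: D-sharp → B (minor 6th up). So we spell B dominant seventh sharp nine sharp five:
B — root
D-sharp — major 3rd
F-double-sharp — augmented 5th
A — minor 7th
C-double-sharp — augmented 9th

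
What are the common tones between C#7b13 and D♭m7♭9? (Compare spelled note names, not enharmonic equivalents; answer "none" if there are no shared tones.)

none

C#7b13 = C♯, E♯, G♯, B, A.
D♭m7♭9 = D♭, F♭, A♭, C♭, E𝄫.
Shared: none.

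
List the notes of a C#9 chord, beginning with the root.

C♯ – E♯ – G♯ – B – D♯

Root C♯, quality dominant ninth:
Root: C♯
Major 3rd (3rd): E♯
Perfect 5th (5th): G♯
Minor 7th (7th): B
Major 9th (9th): D♯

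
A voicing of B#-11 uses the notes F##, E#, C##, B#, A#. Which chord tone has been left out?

B#-11 = B#, D#, F##, A#, C##, E#. The voicing lacks the 3rd (minor 3rd), D#.

D#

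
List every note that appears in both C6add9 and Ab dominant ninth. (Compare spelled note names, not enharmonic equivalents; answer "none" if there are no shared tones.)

C

C6add9 = C, E, G, A, D.
Ab dominant ninth = Ab, C, Eb, Gb, Bb.
Shared: C.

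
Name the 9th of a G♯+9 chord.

Root of G♯+9 = G#. The 9th is a major 9th: G# up a major 9th → A#.

A#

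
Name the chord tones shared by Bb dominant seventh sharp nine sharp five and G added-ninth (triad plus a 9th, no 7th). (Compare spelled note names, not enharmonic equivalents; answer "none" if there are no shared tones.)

Bb dominant seventh sharp nine sharp five = Bb, D, F#, Ab, C#.
G added-ninth = G, B, D, A.
Shared: D.

D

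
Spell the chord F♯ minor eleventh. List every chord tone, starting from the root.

F-sharp A C-sharp E G-sharp B

F♯ minor eleventh is a minor eleventh built on F-sharp.
root → F-sharp
3rd (minor 3rd) → A
5th (perfect 5th) → C-sharp
7th (minor 7th) → E
9th (major 9th) → G-sharp
11th (perfect 11th) → B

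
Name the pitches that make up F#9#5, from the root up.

Root F#, quality dominant ninth sharp five:
- root: F#
- major 3rd: A#
- augmented 5th: C##
- minor 7th: E
- major 9th: G#

F#  A#  C##  E  G#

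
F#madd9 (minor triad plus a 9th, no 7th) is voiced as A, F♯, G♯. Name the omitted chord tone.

C♯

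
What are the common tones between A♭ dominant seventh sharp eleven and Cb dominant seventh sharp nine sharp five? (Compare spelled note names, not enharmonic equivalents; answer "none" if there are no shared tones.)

E-flat  D

A♭ dominant seventh sharp eleven = A-flat, C, E-flat, G-flat, D.
Cb dominant seventh sharp nine sharp five = C-flat, E-flat, G, B-double-flat, D.
Shared: E-flat, D.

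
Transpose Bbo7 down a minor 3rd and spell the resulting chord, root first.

Bb down a minor 3rd → G. New chord: G diminished seventh.
Root: G
Minor 3rd (3rd): Bb
Diminished 5th (5th): Db
Diminished 7th (7th): Fb

G Bb Db Fb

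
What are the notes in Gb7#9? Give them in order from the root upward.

Gb7#9 is a dominant seventh sharp nine built on Gb.
Root: Gb
Major 3rd (3rd): Bb
Perfect 5th (5th): Db
Minor 7th (7th): Fb
Augmented 9th (9th): A

Gb, Bb, Db, Fb, A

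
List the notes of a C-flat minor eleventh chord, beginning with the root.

C-flat  E-double-flat  G-flat  B-double-flat  D-flat  F-flat

Root C-flat, quality minor eleventh:
- root: C-flat
- minor 3rd: E-double-flat
- perfect 5th: G-flat
- minor 7th: B-double-flat
- major 9th: D-flat
- perfect 11th: F-flat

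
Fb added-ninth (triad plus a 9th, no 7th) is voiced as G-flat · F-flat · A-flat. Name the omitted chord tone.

C-flat

Fb added-ninth = F-flat, A-flat, C-flat, G-flat. The voicing lacks the 5th (perfect 5th), C-flat.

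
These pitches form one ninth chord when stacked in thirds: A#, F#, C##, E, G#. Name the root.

F#

Arranged so that each adjacent pair is a third by letter name: F# – A# – C## – E – G#.
The bottom of that stack, F#, is the root (this is F# dominant ninth sharp five).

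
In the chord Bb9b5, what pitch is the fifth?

Bb9b5 is built on Bb; its 5th is a diminished 5th above the root.
A fifth above B uses the letter F, and the diminished 5th above Bb is Fb.

Fb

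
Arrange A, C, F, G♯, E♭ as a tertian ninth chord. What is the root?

Arranged so that each adjacent pair is a third by letter name: F – A – C – E♭ – G♯.
The bottom of that stack, F, is the root (this is F dominant seventh sharp nine).

F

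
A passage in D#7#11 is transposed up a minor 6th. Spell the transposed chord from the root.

B D# F# A E#

Transposed root: D# → B (minor 6th up). So we spell B dominant seventh sharp eleven:
root → B
3rd (major 3rd) → D#
5th (perfect 5th) → F#
7th (minor 7th) → A
11th (augmented 11th) → E#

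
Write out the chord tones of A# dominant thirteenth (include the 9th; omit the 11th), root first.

A♯ – C𝄪 – E♯ – G♯ – B♯ – F𝄪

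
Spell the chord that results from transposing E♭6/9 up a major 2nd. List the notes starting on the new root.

Transposed root: Eb → F (major 2nd up). So we spell F six-nine:
- root: F
- major 3rd: A
- perfect 5th: C
- major 6th: D
- major 9th: G

F, A, C, D, G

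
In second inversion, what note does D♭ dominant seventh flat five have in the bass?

D♭ dominant seventh flat five = D-flat–F–A-double-flat–C-flat. Second inversion → fifth in the bass = A-double-flat.

A-double-flat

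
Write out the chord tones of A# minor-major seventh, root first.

A-sharp – C-sharp – E-sharp – G-double-sharp

A# minor-major seventh: minor-major seventh on A-sharp.
root → A-sharp
3rd (minor 3rd) → C-sharp
5th (perfect 5th) → E-sharp
7th (major 7th) → G-double-sharp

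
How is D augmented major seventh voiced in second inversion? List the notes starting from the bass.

D augmented major seventh = D–F-sharp–A-sharp–C-sharp; second inversion → fifth (A-sharp) lowest.

A-sharp  C-sharp  D  F-sharp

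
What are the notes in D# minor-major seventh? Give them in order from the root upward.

D# minor-major seventh is a minor-major seventh built on D-sharp.
- root: D-sharp
- minor 3rd: F-sharp
- perfect 5th: A-sharp
- major 7th: C-double-sharp

D-sharp, F-sharp, A-sharp, C-double-sharp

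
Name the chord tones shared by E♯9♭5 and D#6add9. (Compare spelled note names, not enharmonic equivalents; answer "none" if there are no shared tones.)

E♯9♭5 = E#, G##, B, D#, F##.
D#6add9 = D#, F##, A#, B#, E#.
Shared: E#, D#, F##.

E# – D# – F##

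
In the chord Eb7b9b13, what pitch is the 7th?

Db

Root of Eb7b9b13 = Eb. The 7th is a minor 7th: Eb up a minor 7th → Db.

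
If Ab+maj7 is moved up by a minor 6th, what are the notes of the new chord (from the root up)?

Ab up a minor 6th → Fb. New chord: Fb augmented major seventh.
Fb — root
Ab — major 3rd
C — augmented 5th
Eb — major 7th

Fb  Ab  C  Eb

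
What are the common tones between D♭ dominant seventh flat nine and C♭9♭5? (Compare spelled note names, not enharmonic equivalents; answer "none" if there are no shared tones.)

D♭ – C♭

D♭ dominant seventh flat nine = D♭, F, A♭, C♭, E𝄫.
C♭9♭5 = C♭, E♭, G𝄫, B𝄫, D♭.
Shared: D♭, C♭.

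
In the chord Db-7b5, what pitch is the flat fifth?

Root of Db-7b5 = Db. The 5th is a diminished 5th: Db up a diminished 5th → Abb.

Abb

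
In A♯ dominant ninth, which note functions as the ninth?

Root of A♯ dominant ninth = A#. The 9th is a major 9th: A# up a major 9th → B#.

B#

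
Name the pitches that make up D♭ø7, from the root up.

D♭ø7 is a half-diminished seventh built on Db.
Db — root
Fb — minor 3rd
Abb — diminished 5th
Cb — minor 7th

Db – Fb – Abb – Cb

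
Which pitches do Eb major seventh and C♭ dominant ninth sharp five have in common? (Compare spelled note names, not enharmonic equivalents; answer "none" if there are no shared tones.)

Eb major seventh = E-flat, G, B-flat, D.
C♭ dominant ninth sharp five = C-flat, E-flat, G, B-double-flat, D-flat.
Shared: E-flat, G.

E-flat G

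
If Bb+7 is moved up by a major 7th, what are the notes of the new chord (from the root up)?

A major 7th up from Bb is A, so the new chord is A augmented seventh.
A — root
C# — major 3rd
E# — augmented 5th
G — minor 7th

A, C#, E#, G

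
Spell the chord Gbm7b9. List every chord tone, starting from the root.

Gbm7b9: minor seventh flat nine on G♭.
root → G♭
3rd (minor 3rd) → B𝄫
5th (perfect 5th) → D♭
7th (minor 7th) → F♭
9th (minor 9th) → A𝄫

G♭, B𝄫, D♭, F♭, A𝄫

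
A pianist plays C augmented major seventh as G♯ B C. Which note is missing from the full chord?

The full C augmented major seventh chord is C, E, G♯, B.
Comparing with the voicing, the major 3rd (3rd) — E — is absent.

E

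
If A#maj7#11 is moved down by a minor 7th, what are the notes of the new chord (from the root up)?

B#  D##  F##  A##  E##

A minor 7th down from A# is B#, so the new chord is B# major seventh sharp eleven.
B# — root
D## — major 3rd
F## — perfect 5th
A## — major 7th
E## — augmented 11th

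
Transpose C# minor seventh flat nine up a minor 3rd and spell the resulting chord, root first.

E, G, B, D, F

C# up a minor 3rd → E. New chord: E minor seventh flat nine.
root → E
3rd (minor 3rd) → G
5th (perfect 5th) → B
7th (minor 7th) → D
9th (minor 9th) → F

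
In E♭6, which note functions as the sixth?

C

Root of E♭6 = Eb. The 6th is a major 6th: Eb up a major 6th → C.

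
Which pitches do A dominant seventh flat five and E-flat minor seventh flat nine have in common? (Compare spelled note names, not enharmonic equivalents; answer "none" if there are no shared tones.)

E-flat

A dominant seventh flat five = A, C-sharp, E-flat, G.
E-flat minor seventh flat nine = E-flat, G-flat, B-flat, D-flat, F-flat.
Shared: E-flat.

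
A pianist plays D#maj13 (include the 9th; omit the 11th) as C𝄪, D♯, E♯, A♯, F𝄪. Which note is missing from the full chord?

B♯

The full D#maj13 chord is D♯, F𝄪, A♯, C𝄪, E♯, B♯.
Comparing with the voicing, the major 13th (13th) — B♯ — is absent.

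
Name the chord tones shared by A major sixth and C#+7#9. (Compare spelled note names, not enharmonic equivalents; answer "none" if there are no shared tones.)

C#

A major sixth = A, C#, E, F#.
C#+7#9 = C#, E#, G##, B, D##.
Shared: C#.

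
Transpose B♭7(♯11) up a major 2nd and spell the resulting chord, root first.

A major 2nd up from Bb is C, so the new chord is C dominant seventh sharp eleven.
Root: C
Major 3rd (3rd): E
Perfect 5th (5th): G
Minor 7th (7th): Bb
Augmented 11th (11th): F#

C E G Bb F#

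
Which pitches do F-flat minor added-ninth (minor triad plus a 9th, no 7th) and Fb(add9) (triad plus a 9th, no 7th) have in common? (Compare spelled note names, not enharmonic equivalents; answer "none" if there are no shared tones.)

F-flat minor added-ninth: Fb Abb Cb Gb
Fb(add9): Fb Ab Cb Gb
Common to both → Fb, Cb, Gb.

Fb, Cb, Gb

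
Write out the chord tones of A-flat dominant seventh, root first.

Ab, C, Eb, Gb

A-flat dominant seventh: dominant seventh on Ab.
root → Ab
3rd (major 3rd) → C
5th (perfect 5th) → Eb
7th (minor 7th) → Gb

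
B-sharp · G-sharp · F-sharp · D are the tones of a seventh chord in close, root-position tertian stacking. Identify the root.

G-sharp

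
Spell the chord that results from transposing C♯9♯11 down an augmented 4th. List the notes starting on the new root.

G B D F A C♯

Transposed root: C♯ → G (augmented 4th down). So we spell G dominant ninth sharp eleven:
G — root
B — major 3rd
D — perfect 5th
F — minor 7th
A — major 9th
C♯ — augmented 11th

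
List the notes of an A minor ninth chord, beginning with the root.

Root A, quality minor ninth:
- root: A
- minor 3rd: C
- perfect 5th: E
- minor 7th: G
- major 9th: B

A, C, E, G, B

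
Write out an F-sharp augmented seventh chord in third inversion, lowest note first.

In root position, F-sharp augmented seventh is F#–A#–C##–E.
Third inversion puts the seventh (E) in the bass.

E – F# – A# – C##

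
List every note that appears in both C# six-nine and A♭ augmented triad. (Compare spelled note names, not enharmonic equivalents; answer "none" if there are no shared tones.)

C# six-nine: C-sharp E-sharp G-sharp A-sharp D-sharp
A♭ augmented triad: A-flat C E
Common to both → none.

none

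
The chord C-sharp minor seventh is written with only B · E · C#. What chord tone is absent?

C-sharp minor seventh = C#, E, G#, B. The voicing lacks the 5th (perfect 5th), G#.

G#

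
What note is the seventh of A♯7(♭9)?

Root of A♯7(♭9) = A#. The 7th is a minor 7th: A# up a minor 7th → G#.

G#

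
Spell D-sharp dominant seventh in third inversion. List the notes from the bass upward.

C-sharp  D-sharp  F-double-sharp  A-sharp

D-sharp dominant seventh = D-sharp–F-double-sharp–A-sharp–C-sharp; third inversion → seventh (C-sharp) lowest.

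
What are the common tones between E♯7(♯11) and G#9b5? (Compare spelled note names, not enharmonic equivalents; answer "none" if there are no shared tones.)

B#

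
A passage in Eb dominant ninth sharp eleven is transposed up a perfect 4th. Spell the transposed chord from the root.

Transposed root: E-flat → A-flat (perfect 4th up). So we spell A-flat dominant ninth sharp eleven:
- root: A-flat
- major 3rd: C
- perfect 5th: E-flat
- minor 7th: G-flat
- major 9th: B-flat
- augmented 11th: D

A-flat  C  E-flat  G-flat  B-flat  D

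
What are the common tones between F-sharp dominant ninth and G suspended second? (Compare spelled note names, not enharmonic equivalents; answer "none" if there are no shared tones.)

none

F-sharp dominant ninth: F# A# C# E G#
G suspended second: G A D
Common to both → none.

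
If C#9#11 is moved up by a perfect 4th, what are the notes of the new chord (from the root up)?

F#, A#, C#, E, G#, B#

A perfect 4th up from C# is F#, so the new chord is F# dominant ninth sharp eleven.
Root: F#
Major 3rd (3rd): A#
Perfect 5th (5th): C#
Minor 7th (7th): E
Major 9th (9th): G#
Augmented 11th (11th): B#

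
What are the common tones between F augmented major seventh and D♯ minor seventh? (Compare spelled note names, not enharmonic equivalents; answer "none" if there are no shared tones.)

C#

F augmented major seventh: F A C# E
D♯ minor seventh: D# F# A# C#
Common to both → C#.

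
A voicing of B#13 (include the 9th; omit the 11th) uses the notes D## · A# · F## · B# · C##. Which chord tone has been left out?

G##

B#13 = B#, D##, F##, A#, C##, G##. The voicing lacks the 13th (major 13th), G##.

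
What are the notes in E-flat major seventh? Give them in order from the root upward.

E-flat major seventh is a major seventh built on E-flat.
- root: E-flat
- major 3rd: G
- perfect 5th: B-flat
- major 7th: D

E-flat, G, B-flat, D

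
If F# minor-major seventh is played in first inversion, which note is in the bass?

A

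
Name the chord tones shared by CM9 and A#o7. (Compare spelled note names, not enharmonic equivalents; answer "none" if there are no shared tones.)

CM9 = C, E, G, B, D.
A#o7 = A♯, C♯, E, G.
Shared: E, G.

E – G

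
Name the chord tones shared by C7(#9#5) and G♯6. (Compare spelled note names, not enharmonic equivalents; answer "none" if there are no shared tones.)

C7(#9#5) = C, E, G#, Bb, D#.
G♯6 = G#, B#, D#, E#.
Shared: G#, D#.

G#, D#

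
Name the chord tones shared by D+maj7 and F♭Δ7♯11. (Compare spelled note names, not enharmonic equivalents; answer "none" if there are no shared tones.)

none

D+maj7: D F♯ A♯ C♯
F♭Δ7♯11: F♭ A♭ C♭ E♭ B♭
Common to both → none.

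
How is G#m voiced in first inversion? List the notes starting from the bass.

B, D#, G#

In root position, G#m is G#–B–D#.
First inversion puts the third (B) in the bass.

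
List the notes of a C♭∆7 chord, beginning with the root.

C♭∆7 is a major seventh built on Cb.
Cb — root
Eb — major 3rd
Gb — perfect 5th
Bb — major 7th

Cb  Eb  Gb  Bb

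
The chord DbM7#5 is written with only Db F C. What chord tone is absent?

A

The full DbM7#5 chord is Db, F, A, C.
Comparing with the voicing, the augmented 5th (5th) — A — is absent.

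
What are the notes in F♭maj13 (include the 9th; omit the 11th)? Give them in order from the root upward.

F♭maj13 is a major thirteenth built on Fb.
root → Fb
3rd (major 3rd) → Ab
5th (perfect 5th) → Cb
7th (major 7th) → Eb
9th (major 9th) → Gb
13th (major 13th) → Db

Fb, Ab, Cb, Eb, Gb, Db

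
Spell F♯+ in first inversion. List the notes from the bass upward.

A#, C##, F#

F♯+ = F#–A#–C##; first inversion → third (A#) lowest.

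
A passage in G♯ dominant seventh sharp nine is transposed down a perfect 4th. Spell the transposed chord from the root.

Transposed root: G-sharp → D-sharp (perfect 4th down). So we spell D-sharp dominant seventh sharp nine:
root → D-sharp
3rd (major 3rd) → F-double-sharp
5th (perfect 5th) → A-sharp
7th (minor 7th) → C-sharp
9th (augmented 9th) → E-double-sharp

D-sharp, F-double-sharp, A-sharp, C-sharp, E-double-sharp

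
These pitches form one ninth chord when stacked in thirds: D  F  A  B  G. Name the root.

G

Stacking in thirds gives G – B – D – F – A, so G is the root — G dominant ninth.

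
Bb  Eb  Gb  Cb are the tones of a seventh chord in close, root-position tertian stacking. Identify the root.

Stacking in thirds gives Cb – Eb – Gb – Bb, so Cb is the root — Cb major seventh.

Cb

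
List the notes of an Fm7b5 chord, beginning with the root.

F, A♭, C♭, E♭

Root F, quality half-diminished seventh:
- root: F
- minor 3rd: A♭
- diminished 5th: C♭
- minor 7th: E♭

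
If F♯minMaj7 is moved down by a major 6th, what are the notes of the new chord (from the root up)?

A major 6th down from F# is A, so the new chord is A minor-major seventh.
A — root
C — minor 3rd
E — perfect 5th
G# — major 7th

A, C, E, G#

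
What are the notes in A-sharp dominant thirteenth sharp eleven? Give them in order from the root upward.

Root A-sharp, quality dominant thirteenth sharp eleven:
Root: A-sharp
Major 3rd (3rd): C-double-sharp
Perfect 5th (5th): E-sharp
Minor 7th (7th): G-sharp
Major 9th (9th): B-sharp
Augmented 11th (11th): D-double-sharp
Major 13th (13th): F-double-sharp

A-sharp, C-double-sharp, E-sharp, G-sharp, B-sharp, D-double-sharp, F-double-sharp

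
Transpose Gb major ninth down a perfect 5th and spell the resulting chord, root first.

C♭, E♭, G♭, B♭, D♭

A perfect 5th down from G♭ is C♭, so the new chord is C♭ major ninth.
root → C♭
3rd (major 3rd) → E♭
5th (perfect 5th) → G♭
7th (major 7th) → B♭
9th (major 9th) → D♭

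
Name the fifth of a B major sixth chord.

Root of B major sixth = B. The 5th is a perfect 5th: B up a perfect 5th → F#.

F#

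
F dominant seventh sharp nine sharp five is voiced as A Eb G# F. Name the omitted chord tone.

F dominant seventh sharp nine sharp five = F, A, C#, Eb, G#. The voicing lacks the 5th (augmented 5th), C#.

C#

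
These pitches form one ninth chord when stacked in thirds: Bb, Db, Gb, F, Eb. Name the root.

Eb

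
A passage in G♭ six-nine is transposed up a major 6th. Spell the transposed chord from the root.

Eb, G, Bb, C, F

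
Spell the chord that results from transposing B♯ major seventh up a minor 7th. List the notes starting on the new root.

A#, C##, E#, G##

B# up a minor 7th → A#. New chord: A# major seventh.
root → A#
3rd (major 3rd) → C##
5th (perfect 5th) → E#
7th (major 7th) → G##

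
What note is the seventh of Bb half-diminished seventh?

Root of Bb half-diminished seventh = B-flat. The 7th is a minor 7th: B-flat up a minor 7th → A-flat.

A-flat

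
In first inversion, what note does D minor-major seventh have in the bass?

F

D minor-major seventh = D–F–A–C♯. First inversion → third in the bass = F.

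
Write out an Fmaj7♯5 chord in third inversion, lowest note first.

E  F  A  C#

Fmaj7♯5 = F–A–C#–E; third inversion → seventh (E) lowest.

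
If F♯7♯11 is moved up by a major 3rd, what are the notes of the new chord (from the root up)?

A#, C##, E#, G#, D##

F# up a major 3rd → A#. New chord: A# dominant seventh sharp eleven.
root → A#
3rd (major 3rd) → C##
5th (perfect 5th) → E#
7th (minor 7th) → G#
11th (augmented 11th) → D##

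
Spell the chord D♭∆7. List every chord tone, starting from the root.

D♭∆7: major seventh on Db.
Db — root
F — major 3rd
Ab — perfect 5th
C — major 7th

Db  F  Ab  C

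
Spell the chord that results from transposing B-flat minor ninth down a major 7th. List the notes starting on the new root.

C-flat E-double-flat G-flat B-double-flat D-flat

B-flat down a major 7th → C-flat. New chord: C-flat minor ninth.
Root: C-flat
Minor 3rd (3rd): E-double-flat
Perfect 5th (5th): G-flat
Minor 7th (7th): B-double-flat
Major 9th (9th): D-flat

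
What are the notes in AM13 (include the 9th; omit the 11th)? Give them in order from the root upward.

Root A, quality major thirteenth:
A — root
C# — major 3rd
E — perfect 5th
G# — major 7th
B — major 9th
F# — major 13th

A – C# – E – G# – B – F#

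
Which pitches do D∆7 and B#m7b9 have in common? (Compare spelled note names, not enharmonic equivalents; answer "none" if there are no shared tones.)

D∆7: D F# A C#
B#m7b9: B# D# F## A# C#
Common to both → C#.

C#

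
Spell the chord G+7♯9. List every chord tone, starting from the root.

Root G, quality dominant seventh sharp nine sharp five:
- root: G
- major 3rd: B
- augmented 5th: D♯
- minor 7th: F
- augmented 9th: A♯

G  B  D♯  F  A♯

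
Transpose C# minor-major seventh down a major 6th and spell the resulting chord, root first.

A major 6th down from C-sharp is E, so the new chord is E minor-major seventh.
E — root
G — minor 3rd
B — perfect 5th
D-sharp — major 7th

E, G, B, D-sharp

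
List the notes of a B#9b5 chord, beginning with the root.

Root B#, quality dominant ninth flat five:
Root: B#
Major 3rd (3rd): D##
Diminished 5th (5th): F#
Minor 7th (7th): A#
Major 9th (9th): C##

B# D## F# A# C##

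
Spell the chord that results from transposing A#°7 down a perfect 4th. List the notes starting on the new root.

E#, G#, B, D

Transposed root: A# → E# (perfect 4th down). So we spell E# diminished seventh:
root → E#
3rd (minor 3rd) → G#
5th (diminished 5th) → B
7th (diminished 7th) → D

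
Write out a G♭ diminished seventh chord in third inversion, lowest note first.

Fbb – Gb – Bbb – Dbb

G♭ diminished seventh = Gb–Bbb–Dbb–Fbb; third inversion → seventh (Fbb) lowest.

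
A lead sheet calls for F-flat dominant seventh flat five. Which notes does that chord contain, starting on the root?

F♭, A♭, C𝄫, E𝄫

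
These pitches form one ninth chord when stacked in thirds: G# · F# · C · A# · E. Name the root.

Arranged so that each adjacent pair is a third by letter name: F# – A# – C – E – G#.
The bottom of that stack, F#, is the root (this is F# dominant ninth flat five).

F#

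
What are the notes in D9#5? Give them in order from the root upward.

Root D, quality dominant ninth sharp five:
D — root
F# — major 3rd
A# — augmented 5th
C — minor 7th
E — major 9th

D  F#  A#  C  E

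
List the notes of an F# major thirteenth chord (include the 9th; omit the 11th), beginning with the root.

Root F♯, quality major thirteenth:
root → F♯
3rd (major 3rd) → A♯
5th (perfect 5th) → C♯
7th (major 7th) → E♯
9th (major 9th) → G♯
13th (major 13th) → D♯

F♯  A♯  C♯  E♯  G♯  D♯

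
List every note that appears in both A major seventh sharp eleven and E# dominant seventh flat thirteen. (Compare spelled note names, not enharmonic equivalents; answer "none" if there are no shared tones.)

C-sharp, D-sharp

A major seventh sharp eleven = A, C-sharp, E, G-sharp, D-sharp.
E# dominant seventh flat thirteen = E-sharp, G-double-sharp, B-sharp, D-sharp, C-sharp.
Shared: C-sharp, D-sharp.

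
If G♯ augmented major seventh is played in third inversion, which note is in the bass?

G♯ augmented major seventh in root position is G-sharp–B-sharp–D-double-sharp–F-double-sharp.
Third inversion places the seventh in the bass, which is F-double-sharp.

F-double-sharp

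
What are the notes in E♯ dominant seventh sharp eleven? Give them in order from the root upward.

E#, G##, B#, D#, A##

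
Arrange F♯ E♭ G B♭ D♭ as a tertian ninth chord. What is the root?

Arranged so that each adjacent pair is a third by letter name: E♭ – G – B♭ – D♭ – F♯.
The bottom of that stack, E♭, is the root (this is E♭ dominant seventh sharp nine).

E♭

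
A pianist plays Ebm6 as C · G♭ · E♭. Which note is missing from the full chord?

The full Ebm6 chord is E♭, G♭, B♭, C.
Comparing with the voicing, the perfect 5th (5th) — B♭ — is absent.

B♭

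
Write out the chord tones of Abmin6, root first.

Abmin6: minor sixth on Ab.
- root: Ab
- minor 3rd: Cb
- perfect 5th: Eb
- major 6th: F

Ab, Cb, Eb, F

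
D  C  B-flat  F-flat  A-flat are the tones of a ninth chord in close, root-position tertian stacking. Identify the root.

Arranged so that each adjacent pair is a third by letter name: B-flat – D – F-flat – A-flat – C.
The bottom of that stack, B-flat, is the root (this is B-flat dominant ninth flat five).

B-flat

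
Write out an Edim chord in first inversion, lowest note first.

Edim = E–G–Bb; first inversion → third (G) lowest.

G – Bb – E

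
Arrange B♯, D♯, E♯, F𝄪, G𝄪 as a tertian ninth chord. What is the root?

E♯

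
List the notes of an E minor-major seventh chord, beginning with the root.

E minor-major seventh: minor-major seventh on E.
E — root
G — minor 3rd
B — perfect 5th
D-sharp — major 7th

E – G – B – D-sharp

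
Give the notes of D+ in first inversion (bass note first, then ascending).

F# – A# – D

In root position, D+ is D–F#–A#.
First inversion puts the third (F#) in the bass.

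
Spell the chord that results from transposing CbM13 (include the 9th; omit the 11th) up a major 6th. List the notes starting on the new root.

Cb up a major 6th → Ab. New chord: Ab major thirteenth.
Root: Ab
Major 3rd (3rd): C
Perfect 5th (5th): Eb
Major 7th (7th): G
Major 9th (9th): Bb
Major 13th (13th): F

Ab, C, Eb, G, Bb, F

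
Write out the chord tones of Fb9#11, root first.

Fb9#11 is a dominant ninth sharp eleven built on Fb.
root → Fb
3rd (major 3rd) → Ab
5th (perfect 5th) → Cb
7th (minor 7th) → Ebb
9th (major 9th) → Gb
11th (augmented 11th) → Bb

Fb, Ab, Cb, Ebb, Gb, Bb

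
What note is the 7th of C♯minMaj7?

B#

Root of C♯minMaj7 = C#. The 7th is a major 7th: C# up a major 7th → B#.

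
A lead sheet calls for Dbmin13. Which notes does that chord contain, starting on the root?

D♭, F♭, A♭, C♭, E♭, G♭, B♭

Dbmin13: minor thirteenth on D♭.
D♭ — root
F♭ — minor 3rd
A♭ — perfect 5th
C♭ — minor 7th
E♭ — major 9th
G♭ — perfect 11th
B♭ — major 13th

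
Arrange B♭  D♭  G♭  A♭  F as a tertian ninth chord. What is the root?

Stacking in thirds gives G♭ – B♭ – D♭ – F – A♭, so G♭ is the root — G♭ major ninth.

G♭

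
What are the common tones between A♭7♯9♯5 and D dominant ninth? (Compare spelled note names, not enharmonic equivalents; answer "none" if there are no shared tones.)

C – E

A♭7♯9♯5 = A♭, C, E, G♭, B.
D dominant ninth = D, F♯, A, C, E.
Shared: C, E.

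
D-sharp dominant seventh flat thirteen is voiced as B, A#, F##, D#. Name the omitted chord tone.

D-sharp dominant seventh flat thirteen = D#, F##, A#, C#, B. The voicing lacks the 7th (minor 7th), C#.

C#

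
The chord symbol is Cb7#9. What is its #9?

D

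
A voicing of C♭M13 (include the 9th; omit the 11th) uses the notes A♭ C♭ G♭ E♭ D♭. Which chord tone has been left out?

B♭

The full C♭M13 chord is C♭, E♭, G♭, B♭, D♭, A♭.
Comparing with the voicing, the major 7th (7th) — B♭ — is absent.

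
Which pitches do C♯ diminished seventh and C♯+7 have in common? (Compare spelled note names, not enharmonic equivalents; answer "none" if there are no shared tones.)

C#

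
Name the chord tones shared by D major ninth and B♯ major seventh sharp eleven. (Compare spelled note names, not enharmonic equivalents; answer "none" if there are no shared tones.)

D major ninth = D, F-sharp, A, C-sharp, E.
B♯ major seventh sharp eleven = B-sharp, D-double-sharp, F-double-sharp, A-double-sharp, E-double-sharp.
Shared: none.

none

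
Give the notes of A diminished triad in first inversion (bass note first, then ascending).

C E-flat A

In root position, A diminished triad is A–C–E-flat.
First inversion puts the third (C) in the bass.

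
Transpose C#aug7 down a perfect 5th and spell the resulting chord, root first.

F#, A#, C##, E

Transposed root: C# → F# (perfect 5th down). So we spell F# augmented seventh:
F# — root
A# — major 3rd
C## — augmented 5th
E — minor 7th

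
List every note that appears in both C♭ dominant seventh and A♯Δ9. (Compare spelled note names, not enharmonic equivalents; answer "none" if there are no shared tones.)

none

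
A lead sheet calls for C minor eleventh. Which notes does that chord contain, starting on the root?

C – E-flat – G – B-flat – D – F

Root C, quality minor eleventh:
root → C
3rd (minor 3rd) → E-flat
5th (perfect 5th) → G
7th (minor 7th) → B-flat
9th (major 9th) → D
11th (perfect 11th) → F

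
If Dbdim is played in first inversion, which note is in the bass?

Fb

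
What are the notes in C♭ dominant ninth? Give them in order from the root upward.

C♭ dominant ninth: dominant ninth on C-flat.
root → C-flat
3rd (major 3rd) → E-flat
5th (perfect 5th) → G-flat
7th (minor 7th) → B-double-flat
9th (major 9th) → D-flat

C-flat, E-flat, G-flat, B-double-flat, D-flat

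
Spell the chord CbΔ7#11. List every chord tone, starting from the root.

Cb, Eb, Gb, Bb, F

CbΔ7#11 is a major seventh sharp eleven built on Cb.
Cb — root
Eb — major 3rd
Gb — perfect 5th
Bb — major 7th
F — augmented 11th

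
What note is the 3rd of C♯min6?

E

Root of C♯min6 = C#. The 3rd is a minor 3rd: C# up a minor 3rd → E.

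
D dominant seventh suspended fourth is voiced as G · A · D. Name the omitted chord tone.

C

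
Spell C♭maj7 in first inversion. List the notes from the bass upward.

Eb, Gb, Bb, Cb

C♭maj7 = Cb–Eb–Gb–Bb; first inversion → third (Eb) lowest.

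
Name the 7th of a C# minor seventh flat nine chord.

B

Root of C# minor seventh flat nine = C-sharp. The 7th is a minor 7th: C-sharp up a minor 7th → B.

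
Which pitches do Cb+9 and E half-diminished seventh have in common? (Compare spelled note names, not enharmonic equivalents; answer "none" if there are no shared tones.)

G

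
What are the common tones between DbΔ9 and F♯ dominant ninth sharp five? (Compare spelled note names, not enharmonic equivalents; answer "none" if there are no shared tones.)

DbΔ9: Db F Ab C Eb
F♯ dominant ninth sharp five: F# A# C## E G#
Common to both → none.

none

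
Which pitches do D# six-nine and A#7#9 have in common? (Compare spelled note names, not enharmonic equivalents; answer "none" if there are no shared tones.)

A#, E#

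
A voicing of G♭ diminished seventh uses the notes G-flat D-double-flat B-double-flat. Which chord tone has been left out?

G♭ diminished seventh = G-flat, B-double-flat, D-double-flat, F-double-flat. The voicing lacks the 7th (diminished 7th), F-double-flat.

F-double-flat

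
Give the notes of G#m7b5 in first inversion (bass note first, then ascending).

In root position, G#m7b5 is G#–B–D–F#.
First inversion puts the third (B) in the bass.

B  D  F#  G#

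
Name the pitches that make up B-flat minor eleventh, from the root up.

Bb, Db, F, Ab, C, Eb

B-flat minor eleventh is a minor eleventh built on Bb.
root → Bb
3rd (minor 3rd) → Db
5th (perfect 5th) → F
7th (minor 7th) → Ab
9th (major 9th) → C
11th (perfect 11th) → Eb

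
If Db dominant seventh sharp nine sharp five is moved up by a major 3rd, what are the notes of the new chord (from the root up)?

F, A, C#, Eb, G#

A major 3rd up from Db is F, so the new chord is F dominant seventh sharp nine sharp five.
root → F
3rd (major 3rd) → A
5th (augmented 5th) → C#
7th (minor 7th) → Eb
9th (augmented 9th) → G#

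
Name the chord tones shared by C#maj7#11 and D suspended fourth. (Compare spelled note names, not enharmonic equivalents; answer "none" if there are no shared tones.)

none

C#maj7#11 = C#, E#, G#, B#, F##.
D suspended fourth = D, G, A.
Shared: none.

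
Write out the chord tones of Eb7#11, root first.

Eb, G, Bb, Db, A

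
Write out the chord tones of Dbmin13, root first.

D♭, F♭, A♭, C♭, E♭, G♭, B♭

Dbmin13 is a minor thirteenth built on D♭.
root → D♭
3rd (minor 3rd) → F♭
5th (perfect 5th) → A♭
7th (minor 7th) → C♭
9th (major 9th) → E♭
11th (perfect 11th) → G♭
13th (major 13th) → B♭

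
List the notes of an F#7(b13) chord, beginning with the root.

F#7(b13): dominant seventh flat thirteen on F#.
F# — root
A# — major 3rd
C# — perfect 5th
E — minor 7th
D — minor 13th

F#, A#, C#, E, D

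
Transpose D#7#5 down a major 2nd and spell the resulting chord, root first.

C#, E#, G##, B

Transposed root: D# → C# (major 2nd down). So we spell C# augmented seventh:
Root: C#
Major 3rd (3rd): E#
Augmented 5th (5th): G##
Minor 7th (7th): B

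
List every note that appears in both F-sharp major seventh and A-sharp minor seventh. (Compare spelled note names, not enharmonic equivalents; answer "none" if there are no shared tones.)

A-sharp – C-sharp – E-sharp

F-sharp major seventh = F-sharp, A-sharp, C-sharp, E-sharp.
A-sharp minor seventh = A-sharp, C-sharp, E-sharp, G-sharp.
Shared: A-sharp, C-sharp, E-sharp.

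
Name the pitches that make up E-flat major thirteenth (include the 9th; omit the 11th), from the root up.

E-flat, G, B-flat, D, F, C

E-flat major thirteenth: major thirteenth on E-flat.
- root: E-flat
- major 3rd: G
- perfect 5th: B-flat
- major 7th: D
- major 9th: F
- major 13th: C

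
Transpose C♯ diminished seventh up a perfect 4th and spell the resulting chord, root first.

F-sharp, A, C, E-flat

Transposed root: C-sharp → F-sharp (perfect 4th up). So we spell F-sharp diminished seventh:
Root: F-sharp
Minor 3rd (3rd): A
Diminished 5th (5th): C
Diminished 7th (7th): E-flat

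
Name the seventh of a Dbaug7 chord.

Root of Dbaug7 = Db. The 7th is a minor 7th: Db up a minor 7th → Cb.

Cb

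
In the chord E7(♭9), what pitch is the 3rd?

E7(♭9) is built on E; its 3rd is a major 3rd above the root.
A third above E uses the letter G, and the major 3rd above E is G#.

G#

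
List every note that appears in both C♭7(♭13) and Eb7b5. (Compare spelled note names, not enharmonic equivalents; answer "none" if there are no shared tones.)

E♭ B𝄫

C♭7(♭13) = C♭, E♭, G♭, B𝄫, A𝄫.
Eb7b5 = E♭, G, B𝄫, D♭.
Shared: E♭, B𝄫.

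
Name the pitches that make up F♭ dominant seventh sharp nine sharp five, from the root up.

F♭ dominant seventh sharp nine sharp five is a dominant seventh sharp nine sharp five built on F-flat.
Root: F-flat
Major 3rd (3rd): A-flat
Augmented 5th (5th): C
Minor 7th (7th): E-double-flat
Augmented 9th (9th): G

F-flat, A-flat, C, E-double-flat, G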